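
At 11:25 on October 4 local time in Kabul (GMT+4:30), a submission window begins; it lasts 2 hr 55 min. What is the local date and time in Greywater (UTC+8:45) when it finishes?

18:35 on Oct 4

Greywater is 4:15 ahead of Kabul.
After 2 hours and 55 minutes it is 14:20 in Kabul.
Shift by the zone difference: 14:20 + 4:15 = 18:35 on Oct 4 in Greywater.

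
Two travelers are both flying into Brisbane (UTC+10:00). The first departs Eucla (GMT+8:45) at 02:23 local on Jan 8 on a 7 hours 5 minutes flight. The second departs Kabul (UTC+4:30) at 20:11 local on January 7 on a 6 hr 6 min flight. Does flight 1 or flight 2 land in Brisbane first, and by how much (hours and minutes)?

the second, by 2 hours 56 minutes

Flight 1 in UTC: 02:23 − 8:45 = 17:38 on Jan 7.
+7 hours 5 minutes → arrive 00:43 UTC on Jan 8.
Flight 2 in UTC: 20:11 − 4:30 = 15:41 on Jan 7.
+6 hours 6 minutes → arrive 21:47 UTC on Jan 7.
Flight 2 lands earlier by 2 hours 56 minutes.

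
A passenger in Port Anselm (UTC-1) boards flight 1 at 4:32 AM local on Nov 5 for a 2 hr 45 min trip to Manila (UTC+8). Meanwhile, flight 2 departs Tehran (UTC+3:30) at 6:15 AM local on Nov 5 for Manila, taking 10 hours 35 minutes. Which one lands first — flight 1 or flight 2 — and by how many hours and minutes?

Flight 1 in UTC: 4:32 AM + 1:00 = 5:32 AM on Nov 5.
+2 hours 45 minutes → arrive 8:17 AM UTC on Nov 5.
Flight 2 in UTC: 6:15 AM − 3:30 = 2:45 AM on Nov 5.
+10 hours and 35 minutes → arrive 1:20 PM UTC on Nov 5.
Flight 1 lands earlier by 5 hours 3 minutes.

the first, by 5 hours 3 minutes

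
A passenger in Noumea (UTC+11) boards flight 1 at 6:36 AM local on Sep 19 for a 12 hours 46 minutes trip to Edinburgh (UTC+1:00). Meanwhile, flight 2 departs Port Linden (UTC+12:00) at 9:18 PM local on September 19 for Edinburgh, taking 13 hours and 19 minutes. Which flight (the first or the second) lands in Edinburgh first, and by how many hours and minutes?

Flight 1 in UTC: 6:36 AM − 11:00 = 7:36 PM on Sep 18.
+12 hours 46 minutes → arrive 8:22 AM UTC on Sep 19.
Flight 2 in UTC: 9:18 PM − 12:00 = 9:18 AM on Sep 19.
+13 hours 19 minutes → arrive 10:37 PM UTC on Sep 19.
Flight 1 lands earlier by 14 hours 15 minutes.

the first, by 14 hours 15 minutes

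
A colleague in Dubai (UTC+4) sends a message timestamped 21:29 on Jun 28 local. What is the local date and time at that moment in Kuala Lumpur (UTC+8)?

Kuala Lumpur is 4:00 ahead of Dubai.
Shift by the zone difference: 21:29 + 4:00 = 01:29 on Jun 29 in Kuala Lumpur.

01:29 on Jun 29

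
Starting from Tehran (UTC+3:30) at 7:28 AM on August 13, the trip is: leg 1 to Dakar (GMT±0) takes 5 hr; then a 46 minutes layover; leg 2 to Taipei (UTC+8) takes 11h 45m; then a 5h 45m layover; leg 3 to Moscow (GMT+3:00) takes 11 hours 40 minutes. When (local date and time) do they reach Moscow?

Convert departure to UTC: 7:28 AM − 3:30 = 3:58 AM UTC on Aug 13.
Add 5 hours leg 1 → 8:58 AM UTC.
Add 46 minutes layover in Dakar → 9:44 AM UTC.
Add 11 hours 45 minutes leg 2 → 9:29 PM UTC.
Add 5 hours and 45 minutes layover in Taipei → 3:14 AM UTC (Aug 14).
Add 11 hours and 40 minutes leg 3 → 2:54 PM UTC.
Moscow is UTC+3:00, so local arrival = 2:54 PM + 3:00 = 5:54 PM on Aug 14.

5:54 PM on August 14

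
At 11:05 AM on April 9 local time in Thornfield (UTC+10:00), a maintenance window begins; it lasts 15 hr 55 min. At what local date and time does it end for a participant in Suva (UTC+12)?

Convert start to UTC: 11:05 AM − 10:00 = 1:05 AM UTC on Apr 9.
Add 15 hours 55 minutes duration → 5:00 PM UTC.
Suva is UTC+12:00, so local end time = 5:00 PM + 12:00 = 5:00 AM on Apr 10.

5:00 AM on Apr 10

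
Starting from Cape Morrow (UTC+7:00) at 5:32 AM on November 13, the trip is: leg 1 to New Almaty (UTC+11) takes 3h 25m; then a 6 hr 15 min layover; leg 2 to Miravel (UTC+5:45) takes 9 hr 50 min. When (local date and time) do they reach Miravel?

Convert departure to UTC: 5:32 AM − 7:00 = 10:32 PM UTC on Nov 12.
Add 3 hours 25 minutes leg 1 → 1:57 AM UTC (Nov 13).
Add 6 hours 15 minutes layover in New Almaty → 8:12 AM UTC.
Add 9 hours 50 minutes leg 2 → 6:02 PM UTC.
Miravel is UTC+5:45, so local arrival = 6:02 PM + 5:45 = 11:47 PM on Nov 13.

11:47 PM on Nov 13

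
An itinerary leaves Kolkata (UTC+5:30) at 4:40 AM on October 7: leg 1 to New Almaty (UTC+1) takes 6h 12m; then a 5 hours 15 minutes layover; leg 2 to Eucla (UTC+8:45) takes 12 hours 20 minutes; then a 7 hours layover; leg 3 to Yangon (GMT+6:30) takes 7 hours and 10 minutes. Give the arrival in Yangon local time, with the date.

7:37 PM on Oct 8

Convert departure to UTC: 4:40 AM − 5:30 = 11:10 PM UTC on Oct 6.
Add 6 hours 12 minutes leg 1 → 5:22 AM UTC (Oct 7).
Add 5 hours and 15 minutes layover in New Almaty → 10:37 AM UTC.
Add 12 hours 20 minutes leg 2 → 10:57 PM UTC.
Add 7 hours layover in Eucla → 5:57 AM UTC (Oct 8).
Add 7 hours 10 minutes leg 3 → 1:07 PM UTC.
Yangon is UTC+6:30, so local arrival = 1:07 PM + 6:30 = 7:37 PM on Oct 8.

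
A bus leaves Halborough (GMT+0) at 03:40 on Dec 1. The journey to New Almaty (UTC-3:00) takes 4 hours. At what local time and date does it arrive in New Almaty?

04:40 on Dec 1

Halborough is at UTC+0, so departure is already 03:40 UTC on Dec 1.
Add 4 hours travel time → 07:40 UTC.
New Almaty is UTC−3:00, so local arrival = 07:40 − 3:00 = 04:40 on Dec 1.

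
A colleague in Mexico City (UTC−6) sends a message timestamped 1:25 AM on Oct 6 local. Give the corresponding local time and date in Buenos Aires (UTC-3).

In UTC: 1:25 AM + 6:00 = 7:25 AM on Oct 6.
Buenos Aires is UTC−3:00: 7:25 AM − 3:00 = 4:25 AM on Oct 6.

4:25 AM on October 6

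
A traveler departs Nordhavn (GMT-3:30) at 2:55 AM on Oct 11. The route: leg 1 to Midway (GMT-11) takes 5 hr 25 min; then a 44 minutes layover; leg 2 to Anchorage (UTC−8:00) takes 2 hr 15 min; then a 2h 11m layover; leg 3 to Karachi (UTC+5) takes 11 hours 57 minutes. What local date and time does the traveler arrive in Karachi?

9:57 AM on October 12

Convert departure to UTC: 2:55 AM + 3:30 = 6:25 AM UTC on Oct 11.
Add 5 hours and 25 minutes leg 1 → 11:50 AM UTC.
Add 44 minutes layover in Midway → 12:34 PM UTC.
Add 2 hours 15 minutes leg 2 → 2:49 PM UTC.
Add 2 hours and 11 minutes layover in Anchorage → 5:00 PM UTC.
Add 11 hours 57 minutes leg 3 → 4:57 AM UTC (Oct 12).
Karachi is UTC+5:00, so local arrival = 4:57 AM + 5:00 = 9:57 AM on Oct 12.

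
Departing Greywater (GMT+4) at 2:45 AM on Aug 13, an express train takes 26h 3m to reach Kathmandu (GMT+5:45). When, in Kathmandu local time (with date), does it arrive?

Convert departure to UTC: 2:45 AM − 4:00 = 10:45 PM UTC on Aug 12.
Add 26 hours 3 minutes travel time → 12:48 AM UTC (Aug 14).
Kathmandu is UTC+5:45, so local arrival = 12:48 AM + 5:45 = 6:33 AM on Aug 14.

6:33 AM on August 14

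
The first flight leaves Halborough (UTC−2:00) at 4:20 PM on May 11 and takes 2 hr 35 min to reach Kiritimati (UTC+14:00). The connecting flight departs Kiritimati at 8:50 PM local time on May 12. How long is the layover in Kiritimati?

Convert departure to UTC: 4:20 PM + 2:00 = 6:20 PM UTC on May 11.
Add 2 hours and 35 minutes flight time → 8:55 PM UTC.
Kiritimati is UTC+14:00, so local arrival = 8:55 PM + 14:00 = 10:55 AM on May 12.
Layover = 8:50 PM − 10:55 AM = 9 hours 55 minutes.

9 hours 55 minutes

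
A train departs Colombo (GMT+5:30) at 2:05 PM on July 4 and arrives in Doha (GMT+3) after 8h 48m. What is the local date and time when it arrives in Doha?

8:23 PM on July 4

Doha is 2:30 behind Colombo.
After 8 hours 48 minutes it is 10:53 PM in Colombo.
Shift by the zone difference: 10:53 PM − 2:30 = 8:23 PM on Jul 4 in Doha.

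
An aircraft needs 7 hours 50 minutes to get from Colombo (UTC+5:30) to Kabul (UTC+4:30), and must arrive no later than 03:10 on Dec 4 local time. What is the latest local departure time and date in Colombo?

20:20 on December 3

Target arrival in UTC: 03:10 − 4:30 = 22:40 on Dec 3.
Subtract 7 hours 50 minutes → departure 14:50 UTC on Dec 3.
Colombo is UTC+5:30: 14:50 + 5:30 = 20:20 on Dec 3.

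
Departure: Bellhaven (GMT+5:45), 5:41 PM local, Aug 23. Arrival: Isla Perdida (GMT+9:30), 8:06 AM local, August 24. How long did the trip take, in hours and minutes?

Departure in UTC: 5:41 PM − 5:45 = 11:56 AM on Aug 23.
Arrival in UTC: 8:06 AM − 9:30 = 10:36 PM on Aug 23.
Elapsed = 10:36 PM − 11:56 AM = 10 hours 40 minutes.

10 hours 40 minutes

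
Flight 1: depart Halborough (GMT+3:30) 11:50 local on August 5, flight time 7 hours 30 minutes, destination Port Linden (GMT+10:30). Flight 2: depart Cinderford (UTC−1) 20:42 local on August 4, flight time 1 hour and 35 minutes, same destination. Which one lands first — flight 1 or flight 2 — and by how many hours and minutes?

Flight 1 in UTC: 11:50 − 3:30 = 08:20 on Aug 5.
+7 hours and 30 minutes → arrive 15:50 UTC on Aug 5.
Flight 2 in UTC: 20:42 + 1:00 = 21:42 on Aug 4.
+1 hour 35 minutes → arrive 23:17 UTC on Aug 4.
Flight 2 lands earlier by 16 hours 33 minutes.

the second, by 16 hours 33 minutes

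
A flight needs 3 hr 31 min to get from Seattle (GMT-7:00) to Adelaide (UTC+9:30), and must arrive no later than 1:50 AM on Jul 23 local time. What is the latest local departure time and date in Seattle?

Target arrival in UTC: 1:50 AM − 9:30 = 4:20 PM on Jul 22.
Subtract 3 hours and 31 minutes → departure 12:49 PM UTC on Jul 22.
Seattle is UTC−7:00: 12:49 PM − 7:00 = 5:49 AM on Jul 22.

5:49 AM on July 22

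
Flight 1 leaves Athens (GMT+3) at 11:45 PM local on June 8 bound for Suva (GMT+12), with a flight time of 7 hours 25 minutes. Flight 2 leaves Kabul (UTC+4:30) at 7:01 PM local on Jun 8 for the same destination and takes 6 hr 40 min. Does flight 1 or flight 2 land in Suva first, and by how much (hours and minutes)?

Flight 1 in UTC: 11:45 PM − 3:00 = 8:45 PM on Jun 8.
+7 hours 25 minutes → arrive 4:10 AM UTC on Jun 9.
Flight 2 in UTC: 7:01 PM − 4:30 = 2:31 PM on Jun 8.
+6 hours and 40 minutes → arrive 9:11 PM UTC on Jun 8.
Flight 2 lands earlier by 6 hours 59 minutes.

the second, by 6 hours 59 minutes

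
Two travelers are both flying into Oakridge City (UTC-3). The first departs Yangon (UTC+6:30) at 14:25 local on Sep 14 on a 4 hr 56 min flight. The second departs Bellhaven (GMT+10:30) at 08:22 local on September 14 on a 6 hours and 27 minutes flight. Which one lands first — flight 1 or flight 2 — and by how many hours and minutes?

the second, by 8 hours 32 minutes

Flight 1 in UTC: 14:25 − 6:30 = 07:55 on Sep 14.
+4 hours and 56 minutes → arrive 12:51 UTC on Sep 14.
Flight 2 in UTC: 08:22 − 10:30 = 21:52 on Sep 13.
+6 hours 27 minutes → arrive 04:19 UTC on Sep 14.
Flight 2 lands earlier by 8 hours 32 minutes.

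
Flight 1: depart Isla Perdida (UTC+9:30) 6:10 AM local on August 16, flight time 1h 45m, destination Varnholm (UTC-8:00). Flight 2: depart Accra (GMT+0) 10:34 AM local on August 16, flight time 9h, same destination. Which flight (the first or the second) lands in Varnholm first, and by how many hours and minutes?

Flight 1 in UTC: 6:10 AM − 9:30 = 8:40 PM on Aug 15.
+1 hour and 45 minutes → arrive 10:25 PM UTC on Aug 15.
Flight 2 departs at 10:34 AM UTC (Aug 16).
+9 hours → arrive 7:34 PM UTC on Aug 16.
Flight 1 lands earlier by 21 hours 9 minutes.

the first, by 21 hours 9 minutes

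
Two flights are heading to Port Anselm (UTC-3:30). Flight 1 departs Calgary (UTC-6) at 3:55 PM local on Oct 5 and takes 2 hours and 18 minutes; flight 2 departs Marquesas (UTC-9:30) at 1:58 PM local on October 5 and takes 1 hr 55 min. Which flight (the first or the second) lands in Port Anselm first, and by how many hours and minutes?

the first, by 1 hour 10 minutes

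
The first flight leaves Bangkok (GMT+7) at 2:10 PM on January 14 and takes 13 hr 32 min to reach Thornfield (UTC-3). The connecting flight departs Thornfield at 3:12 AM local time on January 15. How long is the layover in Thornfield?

Convert departure to UTC: 2:10 PM − 7:00 = 7:10 AM UTC on Jan 14.
Add 13 hours and 32 minutes flight time → 8:42 PM UTC.
Thornfield is UTC−3:00, so local arrival = 8:42 PM − 3:00 = 5:42 PM on Jan 14.
Layover = 3:12 AM − 5:42 PM (+1 day) = 9 hours 30 minutes.

9 hours 30 minutes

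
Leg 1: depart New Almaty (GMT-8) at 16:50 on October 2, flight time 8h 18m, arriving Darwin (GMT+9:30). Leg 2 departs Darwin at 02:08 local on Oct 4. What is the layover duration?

Convert departure to UTC: 16:50 + 8:00 = 00:50 UTC on Oct 3.
Add 8 hours 18 minutes flight time → 09:08 UTC.
Darwin is UTC+9:30, so local arrival = 09:08 + 9:30 = 18:38 on Oct 3.
Layover = 02:08 − 18:38 (+1 day) = 7 hours 30 minutes.

7 hours 30 minutes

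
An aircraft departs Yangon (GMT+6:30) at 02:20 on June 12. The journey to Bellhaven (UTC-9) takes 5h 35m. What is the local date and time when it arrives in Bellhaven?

Convert departure to UTC: 02:20 − 6:30 = 19:50 UTC on Jun 11.
Add 5 hours and 35 minutes travel time → 01:25 UTC (Jun 12).
Bellhaven is UTC−9:00, so local arrival = 01:25 − 9:00 = 16:25 on Jun 11.

16:25 on June 11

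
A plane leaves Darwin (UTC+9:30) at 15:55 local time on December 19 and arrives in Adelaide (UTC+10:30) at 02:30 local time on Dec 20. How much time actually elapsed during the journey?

Departure in UTC: 15:55 − 9:30 = 06:25 on Dec 19.
Arrival in UTC: 02:30 − 10:30 = 16:00 on Dec 19.
Elapsed = 16:00 − 06:25 = 9 hours 35 minutes.

9 hours 35 minutes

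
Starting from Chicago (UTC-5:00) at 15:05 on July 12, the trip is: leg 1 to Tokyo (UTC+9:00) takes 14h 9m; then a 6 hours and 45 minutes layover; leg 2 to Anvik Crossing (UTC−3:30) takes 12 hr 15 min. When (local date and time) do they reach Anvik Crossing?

01:44 on July 14

Convert departure to UTC: 15:05 + 5:00 = 20:05 UTC on Jul 12.
Add 14 hours and 9 minutes leg 1 → 10:14 UTC (Jul 13).
Add 6 hours 45 minutes layover in Tokyo → 16:59 UTC.
Add 12 hours and 15 minutes leg 2 → 05:14 UTC (Jul 14).
Anvik Crossing is UTC−3:30, so local arrival = 05:14 − 3:30 = 01:44 on Jul 14.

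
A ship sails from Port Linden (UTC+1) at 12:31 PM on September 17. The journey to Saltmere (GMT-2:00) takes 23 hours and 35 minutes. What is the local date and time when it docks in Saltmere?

9:06 AM on Sep 18

Convert departure to UTC: 12:31 PM − 1:00 = 11:31 AM UTC on Sep 17.
Add 23 hours 35 minutes travel time → 11:06 AM UTC (Sep 18).
Saltmere is UTC−2:00, so local arrival = 11:06 AM − 2:00 = 9:06 AM on Sep 18.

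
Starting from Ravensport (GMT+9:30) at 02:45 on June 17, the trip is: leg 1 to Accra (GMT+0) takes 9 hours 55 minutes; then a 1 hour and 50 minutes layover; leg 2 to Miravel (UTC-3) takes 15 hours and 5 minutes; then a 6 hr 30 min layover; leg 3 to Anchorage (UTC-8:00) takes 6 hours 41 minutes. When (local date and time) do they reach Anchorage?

Convert departure to UTC: 02:45 − 9:30 = 17:15 UTC on Jun 16.
Add 9 hours 55 minutes leg 1 → 03:10 UTC (Jun 17).
Add 1 hour 50 minutes layover in Accra → 05:00 UTC.
Add 15 hours 5 minutes leg 2 → 20:05 UTC.
Add 6 hours and 30 minutes layover in Miravel → 02:35 UTC (Jun 18).
Add 6 hours 41 minutes leg 3 → 09:16 UTC.
Anchorage is UTC−8:00, so local arrival = 09:16 − 8:00 = 01:16 on Jun 18.

01:16 on June 18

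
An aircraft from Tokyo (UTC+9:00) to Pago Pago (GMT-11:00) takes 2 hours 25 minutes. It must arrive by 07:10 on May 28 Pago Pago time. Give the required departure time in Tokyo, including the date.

Target arrival in UTC: 07:10 + 11:00 = 18:10 on May 28.
Subtract 2 hours and 25 minutes → departure 15:45 UTC on May 28.
Tokyo is UTC+9:00: 15:45 + 9:00 = 00:45 on May 29.

00:45 on May 29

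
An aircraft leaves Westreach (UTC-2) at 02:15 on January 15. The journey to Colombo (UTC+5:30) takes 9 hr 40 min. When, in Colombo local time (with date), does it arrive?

19:25 on January 15

Colombo is 7:30 ahead of Westreach.
After 9 hours and 40 minutes it is 11:55 in Westreach.
Shift by the zone difference: 11:55 + 7:30 = 19:25 on Jan 15 in Colombo.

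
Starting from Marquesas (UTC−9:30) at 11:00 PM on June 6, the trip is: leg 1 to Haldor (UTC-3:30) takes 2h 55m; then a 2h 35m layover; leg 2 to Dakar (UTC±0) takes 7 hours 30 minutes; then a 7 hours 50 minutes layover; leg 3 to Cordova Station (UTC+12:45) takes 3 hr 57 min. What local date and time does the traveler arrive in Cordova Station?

10:02 PM on June 8

Convert departure to UTC: 11:00 PM + 9:30 = 8:30 AM UTC on Jun 7.
Add 2 hours and 55 minutes leg 1 → 11:25 AM UTC.
Add 2 hours and 35 minutes layover in Haldor → 2:00 PM UTC.
Add 7 hours 30 minutes leg 2 → 9:30 PM UTC.
Add 7 hours 50 minutes layover in Dakar → 5:20 AM UTC (Jun 8).
Add 3 hours 57 minutes leg 3 → 9:17 AM UTC.
Cordova Station is UTC+12:45, so local arrival = 9:17 AM + 12:45 = 10:02 PM on Jun 8.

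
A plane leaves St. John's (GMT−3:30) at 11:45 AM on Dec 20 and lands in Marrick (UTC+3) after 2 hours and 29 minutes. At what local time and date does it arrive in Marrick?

8:44 PM on December 20

Convert departure to UTC: 11:45 AM + 3:30 = 3:15 PM UTC on Dec 20.
Add 2 hours 29 minutes travel time → 5:44 PM UTC.
Marrick is UTC+3:00, so local arrival = 5:44 PM + 3:00 = 8:44 PM on Dec 20.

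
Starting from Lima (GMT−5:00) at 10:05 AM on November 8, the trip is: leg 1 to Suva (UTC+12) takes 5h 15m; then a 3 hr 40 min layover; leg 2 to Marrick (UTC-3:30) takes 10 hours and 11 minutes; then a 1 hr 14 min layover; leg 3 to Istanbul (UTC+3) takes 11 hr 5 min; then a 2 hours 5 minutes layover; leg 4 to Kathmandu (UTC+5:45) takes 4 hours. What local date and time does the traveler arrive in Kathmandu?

10:20 AM on Nov 10

Convert departure to UTC: 10:05 AM + 5:00 = 3:05 PM UTC on Nov 8.
Add 5 hours and 15 minutes leg 1 → 8:20 PM UTC.
Add 3 hours 40 minutes layover in Suva → 12:00 AM UTC (Nov 9).
Add 10 hours 11 minutes leg 2 → 10:11 AM UTC.
Add 1 hour 14 minutes layover in Marrick → 11:25 AM UTC.
Add 11 hours 5 minutes leg 3 → 10:30 PM UTC.
Add 2 hours and 5 minutes layover in Istanbul → 12:35 AM UTC (Nov 10).
Add 4 hours leg 4 → 4:35 AM UTC.
Kathmandu is UTC+5:45, so local arrival = 4:35 AM + 5:45 = 10:20 AM on Nov 10.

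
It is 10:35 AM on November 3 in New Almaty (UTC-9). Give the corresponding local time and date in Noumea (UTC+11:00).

6:35 AM on Nov 4

In UTC: 10:35 AM + 9:00 = 7:35 PM on Nov 3.
Noumea is UTC+11:00: 7:35 PM + 11:00 = 6:35 AM on Nov 4.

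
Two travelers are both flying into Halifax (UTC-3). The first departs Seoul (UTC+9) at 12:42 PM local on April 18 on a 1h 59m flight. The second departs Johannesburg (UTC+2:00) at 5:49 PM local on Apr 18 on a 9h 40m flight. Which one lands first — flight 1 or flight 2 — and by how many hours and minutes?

the first, by 19 hours 48 minutes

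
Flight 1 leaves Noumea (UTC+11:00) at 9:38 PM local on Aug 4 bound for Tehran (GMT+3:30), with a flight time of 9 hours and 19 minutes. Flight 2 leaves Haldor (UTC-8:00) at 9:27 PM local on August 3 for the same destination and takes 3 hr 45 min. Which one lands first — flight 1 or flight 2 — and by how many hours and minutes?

the second, by 10 hours 45 minutes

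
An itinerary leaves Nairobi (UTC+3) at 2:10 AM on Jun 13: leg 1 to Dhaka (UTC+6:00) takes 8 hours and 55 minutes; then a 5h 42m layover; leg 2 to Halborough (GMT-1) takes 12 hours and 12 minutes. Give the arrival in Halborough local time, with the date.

Convert departure to UTC: 2:10 AM − 3:00 = 11:10 PM UTC on Jun 12.
Add 8 hours and 55 minutes leg 1 → 8:05 AM UTC (Jun 13).
Add 5 hours and 42 minutes layover in Dhaka → 1:47 PM UTC.
Add 12 hours 12 minutes leg 2 → 1:59 AM UTC (Jun 14).
Halborough is UTC−1:00, so local arrival = 1:59 AM − 1:00 = 12:59 AM on Jun 14.

12:59 AM on June 14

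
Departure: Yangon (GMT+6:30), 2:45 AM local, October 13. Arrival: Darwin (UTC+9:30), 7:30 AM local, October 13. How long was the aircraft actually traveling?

1 hour 45 minutes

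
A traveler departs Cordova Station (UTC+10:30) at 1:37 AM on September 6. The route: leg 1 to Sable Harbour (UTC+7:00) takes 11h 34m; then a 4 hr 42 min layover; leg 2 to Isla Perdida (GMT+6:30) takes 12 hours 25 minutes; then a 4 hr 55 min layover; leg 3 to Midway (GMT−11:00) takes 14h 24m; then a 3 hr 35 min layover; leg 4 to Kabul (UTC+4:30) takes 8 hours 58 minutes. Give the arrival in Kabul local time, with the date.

8:10 AM on Sep 8

Convert departure to UTC: 1:37 AM − 10:30 = 3:07 PM UTC on Sep 5.
Add 11 hours and 34 minutes leg 1 → 2:41 AM UTC (Sep 6).
Add 4 hours 42 minutes layover in Sable Harbour → 7:23 AM UTC.
Add 12 hours 25 minutes leg 2 → 7:48 PM UTC.
Add 4 hours and 55 minutes layover in Isla Perdida → 12:43 AM UTC (Sep 7).
Add 14 hours 24 minutes leg 3 → 3:07 PM UTC.
Add 3 hours and 35 minutes layover in Midway → 6:42 PM UTC.
Add 8 hours and 58 minutes leg 4 → 3:40 AM UTC (Sep 8).
Kabul is UTC+4:30, so local arrival = 3:40 AM + 4:30 = 8:10 AM on Sep 8.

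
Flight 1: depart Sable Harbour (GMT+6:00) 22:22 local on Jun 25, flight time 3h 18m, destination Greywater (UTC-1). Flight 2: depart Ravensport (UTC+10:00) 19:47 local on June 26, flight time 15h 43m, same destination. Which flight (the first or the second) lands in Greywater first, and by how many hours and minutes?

the first, by 29 hours 50 minutes

Flight 1 in UTC: 22:22 − 6:00 = 16:22 on Jun 25.
+3 hours and 18 minutes → arrive 19:40 UTC on Jun 25.
Flight 2 in UTC: 19:47 − 10:00 = 09:47 on Jun 26.
+15 hours 43 minutes → arrive 01:30 UTC on Jun 27.
Flight 1 lands earlier by 29 hours 50 minutes.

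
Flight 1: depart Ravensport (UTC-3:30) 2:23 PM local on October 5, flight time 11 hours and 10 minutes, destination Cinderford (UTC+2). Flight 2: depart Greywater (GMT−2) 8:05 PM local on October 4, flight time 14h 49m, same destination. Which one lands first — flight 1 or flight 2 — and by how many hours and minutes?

Flight 1 in UTC: 2:23 PM + 3:30 = 5:53 PM on Oct 5.
+11 hours 10 minutes → arrive 5:03 AM UTC on Oct 6.
Flight 2 in UTC: 8:05 PM + 2:00 = 10:05 PM on Oct 4.
+14 hours 49 minutes → arrive 12:54 PM UTC on Oct 5.
Flight 2 lands earlier by 16 hours 9 minutes.

the second, by 16 hours 9 minutes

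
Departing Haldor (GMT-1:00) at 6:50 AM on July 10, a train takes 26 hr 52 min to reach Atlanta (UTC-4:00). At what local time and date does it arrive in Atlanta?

6:42 AM on July 11

Atlanta is 3:00 behind Haldor.
After 26 hours 52 minutes it is 9:42 AM (Jul 11) in Haldor.
Shift by the zone difference: 9:42 AM − 3:00 = 6:42 AM on Jul 11 in Atlanta.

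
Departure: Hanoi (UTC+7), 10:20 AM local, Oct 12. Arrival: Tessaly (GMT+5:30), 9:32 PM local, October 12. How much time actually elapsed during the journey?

12 hours 42 minutes

Departure in UTC: 10:20 AM − 7:00 = 3:20 AM on Oct 12.
Arrival in UTC: 9:32 PM − 5:30 = 4:02 PM on Oct 12.
Elapsed = 4:02 PM − 3:20 AM = 12 hours 42 minutes.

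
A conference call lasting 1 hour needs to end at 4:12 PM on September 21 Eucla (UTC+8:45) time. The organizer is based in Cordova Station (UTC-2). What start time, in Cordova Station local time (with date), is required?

Target end time in UTC: 4:12 PM − 8:45 = 7:27 AM on Sep 21.
Subtract 1 hour → start 6:27 AM UTC on Sep 21.
Cordova Station is UTC−2:00: 6:27 AM − 2:00 = 4:27 AM on Sep 21.

4:27 AM on Sep 21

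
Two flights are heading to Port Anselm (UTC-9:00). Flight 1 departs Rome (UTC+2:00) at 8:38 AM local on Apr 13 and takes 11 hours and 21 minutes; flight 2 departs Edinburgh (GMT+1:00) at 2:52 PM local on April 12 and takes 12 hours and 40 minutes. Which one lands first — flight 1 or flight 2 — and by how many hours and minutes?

Flight 1 in UTC: 8:38 AM − 2:00 = 6:38 AM on Apr 13.
+11 hours 21 minutes → arrive 5:59 PM UTC on Apr 13.
Flight 2 in UTC: 2:52 PM − 1:00 = 1:52 PM on Apr 12.
+12 hours 40 minutes → arrive 2:32 AM UTC on Apr 13.
Flight 2 lands earlier by 15 hours 27 minutes.

the second, by 15 hours 27 minutes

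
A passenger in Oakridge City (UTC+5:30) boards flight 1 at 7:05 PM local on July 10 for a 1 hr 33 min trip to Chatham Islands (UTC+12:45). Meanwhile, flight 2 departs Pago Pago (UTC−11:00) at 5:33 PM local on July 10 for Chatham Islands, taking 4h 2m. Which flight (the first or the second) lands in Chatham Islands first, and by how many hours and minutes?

Flight 1 in UTC: 7:05 PM − 5:30 = 1:35 PM on Jul 10.
+1 hour and 33 minutes → arrive 3:08 PM UTC on Jul 10.
Flight 2 in UTC: 5:33 PM + 11:00 = 4:33 AM on Jul 11.
+4 hours 2 minutes → arrive 8:35 AM UTC on Jul 11.
Flight 1 lands earlier by 17 hours 27 minutes.

the first, by 17 hours 27 minutes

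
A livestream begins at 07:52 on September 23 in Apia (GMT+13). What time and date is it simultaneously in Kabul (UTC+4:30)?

23:22 on September 22

In UTC: 07:52 − 13:00 = 18:52 on Sep 22.
Kabul is UTC+4:30: 18:52 + 4:30 = 23:22 on Sep 22.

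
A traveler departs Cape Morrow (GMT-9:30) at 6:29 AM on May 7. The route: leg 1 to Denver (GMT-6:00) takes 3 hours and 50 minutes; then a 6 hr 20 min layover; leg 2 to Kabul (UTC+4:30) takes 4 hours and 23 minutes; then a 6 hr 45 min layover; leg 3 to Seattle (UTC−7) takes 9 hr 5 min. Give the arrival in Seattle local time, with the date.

3:22 PM on May 8

Convert departure to UTC: 6:29 AM + 9:30 = 3:59 PM UTC on May 7.
Add 3 hours 50 minutes leg 1 → 7:49 PM UTC.
Add 6 hours 20 minutes layover in Denver → 2:09 AM UTC (May 8).
Add 4 hours and 23 minutes leg 2 → 6:32 AM UTC.
Add 6 hours and 45 minutes layover in Kabul → 1:17 PM UTC.
Add 9 hours and 5 minutes leg 3 → 10:22 PM UTC.
Seattle is UTC−7:00, so local arrival = 10:22 PM − 7:00 = 3:22 PM on May 8.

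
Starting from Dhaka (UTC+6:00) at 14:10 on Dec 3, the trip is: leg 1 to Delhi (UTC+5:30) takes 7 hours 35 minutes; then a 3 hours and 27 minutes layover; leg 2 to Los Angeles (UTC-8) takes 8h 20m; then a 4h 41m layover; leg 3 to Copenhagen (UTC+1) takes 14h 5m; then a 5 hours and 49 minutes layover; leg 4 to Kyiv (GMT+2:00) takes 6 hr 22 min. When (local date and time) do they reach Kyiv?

12:29 on December 5

Convert departure to UTC: 14:10 − 6:00 = 08:10 UTC on Dec 3.
Add 7 hours 35 minutes leg 1 → 15:45 UTC.
Add 3 hours and 27 minutes layover in Delhi → 19:12 UTC.
Add 8 hours 20 minutes leg 2 → 03:32 UTC (Dec 4).
Add 4 hours and 41 minutes layover in Los Angeles → 08:13 UTC.
Add 14 hours and 5 minutes leg 3 → 22:18 UTC.
Add 5 hours 49 minutes layover in Copenhagen → 04:07 UTC (Dec 5).
Add 6 hours 22 minutes leg 4 → 10:29 UTC.
Kyiv is UTC+2:00, so local arrival = 10:29 + 2:00 = 12:29 on Dec 5.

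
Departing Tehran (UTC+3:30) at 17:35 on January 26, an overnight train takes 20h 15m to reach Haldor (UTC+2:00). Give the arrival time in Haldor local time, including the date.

Convert departure to UTC: 17:35 − 3:30 = 14:05 UTC on Jan 26.
Add 20 hours and 15 minutes travel time → 10:20 UTC (Jan 27).
Haldor is UTC+2:00, so local arrival = 10:20 + 2:00 = 12:20 on Jan 27.

12:20 on Jan 27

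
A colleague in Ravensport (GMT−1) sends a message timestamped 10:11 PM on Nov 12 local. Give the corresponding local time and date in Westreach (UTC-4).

7:11 PM on November 12

In UTC: 10:11 PM + 1:00 = 11:11 PM on Nov 12.
Westreach is UTC−4:00: 11:11 PM − 4:00 = 7:11 PM on Nov 12.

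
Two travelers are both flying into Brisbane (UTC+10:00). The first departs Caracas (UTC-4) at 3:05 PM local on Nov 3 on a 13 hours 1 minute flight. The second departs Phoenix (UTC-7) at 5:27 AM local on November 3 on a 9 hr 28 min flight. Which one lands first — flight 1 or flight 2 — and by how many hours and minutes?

Flight 1 in UTC: 3:05 PM + 4:00 = 7:05 PM on Nov 3.
+13 hours and 1 minute → arrive 8:06 AM UTC on Nov 4.
Flight 2 in UTC: 5:27 AM + 7:00 = 12:27 PM on Nov 3.
+9 hours 28 minutes → arrive 9:55 PM UTC on Nov 3.
Flight 2 lands earlier by 10 hours 11 minutes.

the second, by 10 hours 11 minutes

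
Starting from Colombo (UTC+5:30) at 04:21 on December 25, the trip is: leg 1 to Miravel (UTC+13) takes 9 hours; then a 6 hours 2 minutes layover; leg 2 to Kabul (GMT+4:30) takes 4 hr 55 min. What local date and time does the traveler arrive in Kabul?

Convert departure to UTC: 04:21 − 5:30 = 22:51 UTC on Dec 24.
Add 9 hours leg 1 → 07:51 UTC (Dec 25).
Add 6 hours 2 minutes layover in Miravel → 13:53 UTC.
Add 4 hours 55 minutes leg 2 → 18:48 UTC.
Kabul is UTC+4:30, so local arrival = 18:48 + 4:30 = 23:18 on Dec 25.

23:18 on December 25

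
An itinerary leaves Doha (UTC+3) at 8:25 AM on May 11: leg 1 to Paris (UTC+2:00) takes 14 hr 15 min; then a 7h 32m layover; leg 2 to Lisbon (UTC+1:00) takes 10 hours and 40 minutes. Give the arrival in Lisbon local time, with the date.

Convert departure to UTC: 8:25 AM − 3:00 = 5:25 AM UTC on May 11.
Add 14 hours and 15 minutes leg 1 → 7:40 PM UTC.
Add 7 hours and 32 minutes layover in Paris → 3:12 AM UTC (May 12).
Add 10 hours 40 minutes leg 2 → 1:52 PM UTC.
Lisbon is UTC+1:00, so local arrival = 1:52 PM + 1:00 = 2:52 PM on May 12.

2:52 PM on May 12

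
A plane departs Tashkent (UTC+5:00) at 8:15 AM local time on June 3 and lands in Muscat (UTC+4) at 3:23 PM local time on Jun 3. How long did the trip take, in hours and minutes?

Muscat is 1:00 behind Tashkent.
Clock-face elapsed time (ignoring zones) is 7 hours 8 minutes.
Actual elapsed = 7 hours 8 minutes + 1:00 = 8 hours 8 minutes.

8 hours 8 minutes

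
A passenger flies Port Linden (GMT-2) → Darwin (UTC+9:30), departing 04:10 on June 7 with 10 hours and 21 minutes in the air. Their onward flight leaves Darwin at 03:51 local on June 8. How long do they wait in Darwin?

1 hour 50 minutes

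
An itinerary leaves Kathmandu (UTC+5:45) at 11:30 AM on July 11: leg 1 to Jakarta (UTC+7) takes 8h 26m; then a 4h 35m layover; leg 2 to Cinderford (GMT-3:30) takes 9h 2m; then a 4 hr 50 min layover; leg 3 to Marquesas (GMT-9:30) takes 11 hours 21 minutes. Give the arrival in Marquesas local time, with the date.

10:29 AM on July 12

Convert departure to UTC: 11:30 AM − 5:45 = 5:45 AM UTC on Jul 11.
Add 8 hours and 26 minutes leg 1 → 2:11 PM UTC.
Add 4 hours 35 minutes layover in Jakarta → 6:46 PM UTC.
Add 9 hours 2 minutes leg 2 → 3:48 AM UTC (Jul 12).
Add 4 hours and 50 minutes layover in Cinderford → 8:38 AM UTC.
Add 11 hours 21 minutes leg 3 → 7:59 PM UTC.
Marquesas is UTC−9:30, so local arrival = 7:59 PM − 9:30 = 10:29 AM on Jul 12.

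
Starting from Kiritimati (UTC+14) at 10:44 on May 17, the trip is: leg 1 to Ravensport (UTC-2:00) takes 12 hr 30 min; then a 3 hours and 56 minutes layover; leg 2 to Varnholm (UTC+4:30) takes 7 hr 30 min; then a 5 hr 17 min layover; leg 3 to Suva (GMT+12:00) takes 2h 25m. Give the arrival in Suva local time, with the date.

16:22 on May 18

Convert departure to UTC: 10:44 − 14:00 = 20:44 UTC on May 16.
Add 12 hours and 30 minutes leg 1 → 09:14 UTC (May 17).
Add 3 hours 56 minutes layover in Ravensport → 13:10 UTC.
Add 7 hours 30 minutes leg 2 → 20:40 UTC.
Add 5 hours and 17 minutes layover in Varnholm → 01:57 UTC (May 18).
Add 2 hours and 25 minutes leg 3 → 04:22 UTC.
Suva is UTC+12:00, so local arrival = 04:22 + 12:00 = 16:22 on May 18.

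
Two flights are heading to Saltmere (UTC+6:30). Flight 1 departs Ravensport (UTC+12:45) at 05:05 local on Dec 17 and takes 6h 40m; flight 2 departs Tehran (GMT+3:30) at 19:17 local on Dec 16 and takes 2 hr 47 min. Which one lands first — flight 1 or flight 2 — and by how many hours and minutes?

Flight 1 in UTC: 05:05 − 12:45 = 16:20 on Dec 16.
+6 hours and 40 minutes → arrive 23:00 UTC on Dec 16.
Flight 2 in UTC: 19:17 − 3:30 = 15:47 on Dec 16.
+2 hours and 47 minutes → arrive 18:34 UTC on Dec 16.
Flight 2 lands earlier by 4 hours 26 minutes.

the second, by 4 hours 26 minutes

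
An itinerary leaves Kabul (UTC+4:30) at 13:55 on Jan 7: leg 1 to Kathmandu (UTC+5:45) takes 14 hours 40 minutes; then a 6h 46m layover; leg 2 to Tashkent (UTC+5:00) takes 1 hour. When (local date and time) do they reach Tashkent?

12:51 on Jan 8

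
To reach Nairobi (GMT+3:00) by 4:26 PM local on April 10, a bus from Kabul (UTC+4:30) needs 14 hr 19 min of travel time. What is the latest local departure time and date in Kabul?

Target arrival in UTC: 4:26 PM − 3:00 = 1:26 PM on Apr 10.
Subtract 14 hours 19 minutes → departure 11:07 PM UTC on Apr 9.
Kabul is UTC+4:30: 11:07 PM + 4:30 = 3:37 AM on Apr 10.

3:37 AM on Apr 10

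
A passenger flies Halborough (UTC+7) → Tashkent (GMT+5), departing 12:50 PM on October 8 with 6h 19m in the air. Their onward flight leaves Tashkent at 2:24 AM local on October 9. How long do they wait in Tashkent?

Convert departure to UTC: 12:50 PM − 7:00 = 5:50 AM UTC on Oct 8.
Add 6 hours 19 minutes flight time → 12:09 PM UTC.
Tashkent is UTC+5:00, so local arrival = 12:09 PM + 5:00 = 5:09 PM on Oct 8.
Layover = 2:24 AM − 5:09 PM (+1 day) = 9 hours 15 minutes.

9 hours 15 minutes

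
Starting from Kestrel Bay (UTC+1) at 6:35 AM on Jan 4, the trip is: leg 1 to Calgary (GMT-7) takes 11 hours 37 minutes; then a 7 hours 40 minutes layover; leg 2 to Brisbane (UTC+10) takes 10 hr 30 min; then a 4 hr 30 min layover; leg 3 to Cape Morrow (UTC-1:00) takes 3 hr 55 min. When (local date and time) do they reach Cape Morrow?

Convert departure to UTC: 6:35 AM − 1:00 = 5:35 AM UTC on Jan 4.
Add 11 hours 37 minutes leg 1 → 5:12 PM UTC.
Add 7 hours and 40 minutes layover in Calgary → 12:52 AM UTC (Jan 5).
Add 10 hours 30 minutes leg 2 → 11:22 AM UTC.
Add 4 hours 30 minutes layover in Brisbane → 3:52 PM UTC.
Add 3 hours and 55 minutes leg 3 → 7:47 PM UTC.
Cape Morrow is UTC−1:00, so local arrival = 7:47 PM − 1:00 = 6:47 PM on Jan 5.

6:47 PM on Jan 5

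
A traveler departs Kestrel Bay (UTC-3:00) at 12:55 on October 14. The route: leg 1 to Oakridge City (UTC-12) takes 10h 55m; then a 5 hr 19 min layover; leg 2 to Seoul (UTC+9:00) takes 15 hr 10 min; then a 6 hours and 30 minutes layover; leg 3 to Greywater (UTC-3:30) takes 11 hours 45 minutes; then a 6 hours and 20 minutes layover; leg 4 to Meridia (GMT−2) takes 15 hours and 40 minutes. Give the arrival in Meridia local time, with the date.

Convert departure to UTC: 12:55 + 3:00 = 15:55 UTC on Oct 14.
Add 10 hours 55 minutes leg 1 → 02:50 UTC (Oct 15).
Add 5 hours and 19 minutes layover in Oakridge City → 08:09 UTC.
Add 15 hours and 10 minutes leg 2 → 23:19 UTC.
Add 6 hours 30 minutes layover in Seoul → 05:49 UTC (Oct 16).
Add 11 hours 45 minutes leg 3 → 17:34 UTC.
Add 6 hours 20 minutes layover in Greywater → 23:54 UTC.
Add 15 hours and 40 minutes leg 4 → 15:34 UTC (Oct 17).
Meridia is UTC−2:00, so local arrival = 15:34 − 2:00 = 13:34 on Oct 17.

13:34 on October 17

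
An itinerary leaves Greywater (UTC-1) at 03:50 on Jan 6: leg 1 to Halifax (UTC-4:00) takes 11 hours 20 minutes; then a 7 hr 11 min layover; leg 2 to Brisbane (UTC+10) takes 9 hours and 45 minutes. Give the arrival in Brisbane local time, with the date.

19:06 on January 7

Convert departure to UTC: 03:50 + 1:00 = 04:50 UTC on Jan 6.
Add 11 hours and 20 minutes leg 1 → 16:10 UTC.
Add 7 hours 11 minutes layover in Halifax → 23:21 UTC.
Add 9 hours 45 minutes leg 2 → 09:06 UTC (Jan 7).
Brisbane is UTC+10:00, so local arrival = 09:06 + 10:00 = 19:06 on Jan 7.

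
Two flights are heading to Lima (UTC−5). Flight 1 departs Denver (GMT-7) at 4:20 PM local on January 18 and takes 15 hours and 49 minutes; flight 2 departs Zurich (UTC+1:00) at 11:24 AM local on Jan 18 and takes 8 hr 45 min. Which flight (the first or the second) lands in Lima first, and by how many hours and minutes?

the second, by 20 hours

Flight 1 in UTC: 4:20 PM + 7:00 = 11:20 PM on Jan 18.
+15 hours and 49 minutes → arrive 3:09 PM UTC on Jan 19.
Flight 2 in UTC: 11:24 AM − 1:00 = 10:24 AM on Jan 18.
+8 hours 45 minutes → arrive 7:09 PM UTC on Jan 18.
Flight 2 lands earlier by 20 hours.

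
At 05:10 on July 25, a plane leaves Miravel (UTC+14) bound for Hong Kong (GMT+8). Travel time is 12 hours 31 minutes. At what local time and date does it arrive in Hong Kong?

Convert departure to UTC: 05:10 − 14:00 = 15:10 UTC on Jul 24.
Add 12 hours 31 minutes travel time → 03:41 UTC (Jul 25).
Hong Kong is UTC+8:00, so local arrival = 03:41 + 8:00 = 11:41 on Jul 25.

11:41 on July 25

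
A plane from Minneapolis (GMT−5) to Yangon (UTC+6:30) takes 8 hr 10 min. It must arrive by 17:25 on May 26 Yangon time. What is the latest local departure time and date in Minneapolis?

21:45 on May 25

Target arrival in UTC: 17:25 − 6:30 = 10:55 on May 26.
Subtract 8 hours 10 minutes → departure 02:45 UTC on May 26.
Minneapolis is UTC−5:00: 02:45 − 5:00 = 21:45 on May 25.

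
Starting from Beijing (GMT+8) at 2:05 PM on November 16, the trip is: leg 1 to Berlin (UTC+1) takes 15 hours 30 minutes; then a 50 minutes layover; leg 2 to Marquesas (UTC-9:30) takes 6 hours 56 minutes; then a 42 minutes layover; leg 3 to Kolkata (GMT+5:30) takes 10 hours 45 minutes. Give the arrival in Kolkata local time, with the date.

Convert departure to UTC: 2:05 PM − 8:00 = 6:05 AM UTC on Nov 16.
Add 15 hours and 30 minutes leg 1 → 9:35 PM UTC.
Add 50 minutes layover in Berlin → 10:25 PM UTC.
Add 6 hours 56 minutes leg 2 → 5:21 AM UTC (Nov 17).
Add 42 minutes layover in Marquesas → 6:03 AM UTC.
Add 10 hours 45 minutes leg 3 → 4:48 PM UTC.
Kolkata is UTC+5:30, so local arrival = 4:48 PM + 5:30 = 10:18 PM on Nov 17.

10:18 PM on Nov 17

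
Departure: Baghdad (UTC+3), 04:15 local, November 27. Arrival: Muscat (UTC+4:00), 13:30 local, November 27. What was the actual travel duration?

8 hours 15 minutes

Departure in UTC: 04:15 − 3:00 = 01:15 on Nov 27.
Arrival in UTC: 13:30 − 4:00 = 09:30 on Nov 27.
Elapsed = 09:30 − 01:15 = 8 hours 15 minutes.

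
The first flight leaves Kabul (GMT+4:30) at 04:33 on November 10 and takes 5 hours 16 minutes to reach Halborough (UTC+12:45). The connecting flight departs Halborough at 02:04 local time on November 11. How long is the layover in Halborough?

8 hours

Convert departure to UTC: 04:33 − 4:30 = 00:03 UTC on Nov 10.
Add 5 hours 16 minutes flight time → 05:19 UTC.
Halborough is UTC+12:45, so local arrival = 05:19 + 12:45 = 18:04 on Nov 10.
Layover = 02:04 − 18:04 (+1 day) = 8 hours.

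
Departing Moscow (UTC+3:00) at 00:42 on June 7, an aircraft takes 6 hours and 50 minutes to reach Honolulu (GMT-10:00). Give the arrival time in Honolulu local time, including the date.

18:32 on Jun 6

Convert departure to UTC: 00:42 − 3:00 = 21:42 UTC on Jun 6.
Add 6 hours 50 minutes travel time → 04:32 UTC (Jun 7).
Honolulu is UTC−10:00, so local arrival = 04:32 − 10:00 = 18:32 on Jun 6.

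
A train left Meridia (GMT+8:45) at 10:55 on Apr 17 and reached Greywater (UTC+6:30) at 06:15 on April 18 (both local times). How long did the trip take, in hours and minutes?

Departure in UTC: 10:55 − 8:45 = 02:10 on Apr 17.
Arrival in UTC: 06:15 − 6:30 = 23:45 on Apr 17.
Elapsed = 23:45 − 02:10 = 21 hours 35 minutes.

21 hours 35 minutes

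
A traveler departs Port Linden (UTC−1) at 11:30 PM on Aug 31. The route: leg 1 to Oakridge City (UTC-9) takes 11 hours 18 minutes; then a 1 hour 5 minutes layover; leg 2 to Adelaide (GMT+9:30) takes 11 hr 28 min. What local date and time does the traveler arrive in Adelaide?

9:51 AM on September 2

Convert departure to UTC: 11:30 PM + 1:00 = 12:30 AM UTC on Sep 1.
Add 11 hours 18 minutes leg 1 → 11:48 AM UTC.
Add 1 hour 5 minutes layover in Oakridge City → 12:53 PM UTC.
Add 11 hours and 28 minutes leg 2 → 12:21 AM UTC (Sep 2).
Adelaide is UTC+9:30, so local arrival = 12:21 AM + 9:30 = 9:51 AM on Sep 2.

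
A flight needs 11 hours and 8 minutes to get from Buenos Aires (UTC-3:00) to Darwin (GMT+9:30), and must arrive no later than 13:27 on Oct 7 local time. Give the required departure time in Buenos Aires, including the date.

Target arrival in UTC: 13:27 − 9:30 = 03:57 on Oct 7.
Subtract 11 hours and 8 minutes → departure 16:49 UTC on Oct 6.
Buenos Aires is UTC−3:00: 16:49 − 3:00 = 13:49 on Oct 6.

13:49 on October 6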